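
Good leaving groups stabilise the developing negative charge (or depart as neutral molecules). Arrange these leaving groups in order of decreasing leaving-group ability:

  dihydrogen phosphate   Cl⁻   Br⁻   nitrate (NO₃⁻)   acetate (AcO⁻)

Br⁻ > Cl⁻ > nitrate (NO₃⁻) > dihydrogen phosphate > acetate (AcO⁻)

Br⁻: pKₐ(HBr) ≈ -9 — weak base; good leaving group
Cl⁻: pKₐ(HCl) ≈ -7
nitrate (NO₃⁻): pKₐ(HNO₃) ≈ -1.3
dihydrogen phosphate: pKₐ(H₃PO₄) ≈ 2.1
acetate (AcO⁻): pKₐ(CH₃COOH) ≈ 4.8 — resonance-stabilised but still a weak base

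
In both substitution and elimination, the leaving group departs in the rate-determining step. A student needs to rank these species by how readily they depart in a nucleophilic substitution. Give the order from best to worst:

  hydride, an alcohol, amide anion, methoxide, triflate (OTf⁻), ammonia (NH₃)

triflate (OTf⁻) > an alcohol > ammonia (NH₃) > methoxide > hydride > amide anion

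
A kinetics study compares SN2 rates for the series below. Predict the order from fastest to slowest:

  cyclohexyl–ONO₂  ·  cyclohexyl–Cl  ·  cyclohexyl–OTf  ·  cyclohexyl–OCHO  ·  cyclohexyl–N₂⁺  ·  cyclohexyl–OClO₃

Identical carbon frameworks mean the comparison reduces to leaving-group quality.
Rank by basicity of the departing species: weakest base leaves most easily.
cyclohexyl–N₂⁺ loses N₂: no meaningful conjugate acid; N₂ departs as an exceptionally stable neutral molecule
cyclohexyl–OTf loses OTf⁻: pKₐ(CF₃SO₃H (triflic acid)) ≈ -14
cyclohexyl–OClO₃ loses ClO₄⁻: pKₐ(HClO₄) ≈ -10
cyclohexyl–Cl loses Cl⁻: pKₐ(HCl) ≈ -7
cyclohexyl–ONO₂ loses NO₃⁻: pKₐ(HNO₃) ≈ -1.3
cyclohexyl–OCHO loses HCOO⁻: pKₐ(HCOOH) ≈ 3.8

cyclohexyl–N₂⁺ > cyclohexyl–OTf > cyclohexyl–OClO₃ > cyclohexyl–Cl > cyclohexyl–ONO₂ > cyclohexyl–OCHO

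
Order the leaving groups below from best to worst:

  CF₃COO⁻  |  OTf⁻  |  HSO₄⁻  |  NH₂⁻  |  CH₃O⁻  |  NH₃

OTf⁻: pKₐ(CF₃SO₃H (triflic acid)) ≈ -14
HSO₄⁻: pKₐ(H₂SO₄) ≈ -3 — conjugate base of a strong mineral acid
CF₃COO⁻: pKₐ(CF₃COOH) ≈ 0.2
NH₃: pKₐ(NH₄⁺) ≈ 9.2
CH₃O⁻: pKₐ(CH₃OH) ≈ 15.5
NH₂⁻: pKₐ(NH₃) ≈ 38

OTf⁻ > HSO₄⁻ > CF₃COO⁻ > NH₃ > CH₃O⁻ > NH₂⁻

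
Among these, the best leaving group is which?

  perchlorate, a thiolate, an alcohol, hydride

perchlorate

A good leaving group is a weak base: the lower the pKₐ of its conjugate acid, the more readily it departs.
perchlorate: pKₐ(HClO₄) ≈ -10
an alcohol: pKₐ(R'OH₂⁺) ≈ -2.4
a thiolate: pKₐ(RSH (a thiol)) ≈ 10.5
hydride: pKₐ(H₂) ≈ 36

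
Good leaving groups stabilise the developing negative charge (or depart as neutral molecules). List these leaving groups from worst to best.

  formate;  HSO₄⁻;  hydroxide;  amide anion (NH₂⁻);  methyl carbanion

The more stable X⁻ (or X) is on its own — i.e. the weaker a base it is — the better a leaving group it makes.
HSO₄⁻: pKₐ(H₂SO₄) ≈ -3 — conjugate base of a strong mineral acid
formate: pKₐ(HCOOH) ≈ 3.8
hydroxide: pKₐ(H₂O) ≈ 15.7
amide anion (NH₂⁻): pKₐ(NH₃) ≈ 38 — extremely strong base; never a leaving group
methyl carbanion: pKₐ(CH₄) ≈ 48
Reversing gives the worst-to-best order requested.

methyl carbanion < amide anion (NH₂⁻) < hydroxide < formate < HSO₄⁻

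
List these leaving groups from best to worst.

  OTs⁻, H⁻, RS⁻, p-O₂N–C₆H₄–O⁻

The more stable X⁻ (or X) is on its own — i.e. the weaker a base it is — the better a leaving group it makes.
OTs⁻: pKₐ(p-CH₃C₆H₄SO₃H (TsOH)) ≈ -2.8
p-O₂N–C₆H₄–O⁻: pKₐ(p-nitrophenol) ≈ 7.2
RS⁻: pKₐ(RSH (a thiol)) ≈ 10.5
H⁻: pKₐ(H₂) ≈ 36

OTs⁻ > p-O₂N–C₆H₄–O⁻ > RS⁻ > H⁻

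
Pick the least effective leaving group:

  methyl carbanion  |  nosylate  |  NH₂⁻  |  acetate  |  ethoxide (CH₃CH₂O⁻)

Rank by basicity of the departing species: weakest base leaves most easily.
nosylate: pKₐ(p-O₂NC₆H₄SO₃H) ≈ -3.5
acetate: pKₐ(CH₃COOH) ≈ 4.8
ethoxide (CH₃CH₂O⁻): pKₐ(CH₃CH₂OH) ≈ 16
NH₂⁻: pKₐ(NH₃) ≈ 38
methyl carbanion: pKₐ(CH₄) ≈ 48

methyl carbanion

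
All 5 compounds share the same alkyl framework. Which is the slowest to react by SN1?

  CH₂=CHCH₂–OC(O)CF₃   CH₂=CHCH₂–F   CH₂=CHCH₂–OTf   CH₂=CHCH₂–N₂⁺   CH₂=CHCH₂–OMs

CH₂=CHCH₂–F

Same R in every case — rank the leaving groups.
Rank by basicity of the departing species: weakest base leaves most easily.
CH₂=CHCH₂–N₂⁺ loses N₂: no meaningful conjugate acid; N₂ departs as an exceptionally stable neutral molecule
CH₂=CHCH₂–OTf loses OTf⁻: pKₐ(CF₃SO₃H (triflic acid)) ≈ -14
CH₂=CHCH₂–OMs loses OMs⁻: pKₐ(CH₃SO₃H (MsOH)) ≈ -1.9
CH₂=CHCH₂–OC(O)CF₃ loses CF₃COO⁻: pKₐ(CF₃COOH) ≈ 0.2
CH₂=CHCH₂–F loses F⁻: pKₐ(HF) ≈ 3.2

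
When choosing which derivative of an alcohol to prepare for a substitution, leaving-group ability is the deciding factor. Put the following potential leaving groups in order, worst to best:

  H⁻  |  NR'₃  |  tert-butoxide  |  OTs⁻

H⁻ < tert-butoxide < NR'₃ < OTs⁻

The more stable X⁻ (or X) is on its own — i.e. the weaker a base it is — the better a leaving group it makes.
OTs⁻: pKₐ(p-CH₃C₆H₄SO₃H (TsOH)) ≈ -2.8
NR'₃: pKₐ(R'₃NH⁺) ≈ 10.7 — neutral but still a fairly strong base; Hofmann-elimination LG
tert-butoxide: pKₐ(t-BuOH) ≈ 18
H⁻: pKₐ(H₂) ≈ 36 — extremely strong base; leaves only in special hydride-transfer contexts
Listed from poorest to best leaving group as asked.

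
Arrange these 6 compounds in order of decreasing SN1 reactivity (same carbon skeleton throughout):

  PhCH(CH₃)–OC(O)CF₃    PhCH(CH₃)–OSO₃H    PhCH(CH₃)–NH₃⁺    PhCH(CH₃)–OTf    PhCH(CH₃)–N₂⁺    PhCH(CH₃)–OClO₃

Same R in every case — rank the leaving groups.
Leaving-group ability tracks the stability of the departed species; conjugate-acid pKₐ is the usual yardstick (lower pKₐ → better LG).
PhCH(CH₃)–N₂⁺ loses N₂: no meaningful conjugate acid; N₂ departs as an exceptionally stable neutral molecule
PhCH(CH₃)–OTf loses OTf⁻: pKₐ(CF₃SO₃H (triflic acid)) ≈ -14
PhCH(CH₃)–OClO₃ loses ClO₄⁻: pKₐ(HClO₄) ≈ -10
PhCH(CH₃)–OSO₃H loses HSO₄⁻: pKₐ(H₂SO₄) ≈ -3
PhCH(CH₃)–OC(O)CF₃ loses CF₃COO⁻: pKₐ(CF₃COOH) ≈ 0.2
PhCH(CH₃)–NH₃⁺ loses NH₃: pKₐ(NH₄⁺) ≈ 9.2

PhCH(CH₃)–N₂⁺ > PhCH(CH₃)–OTf > PhCH(CH₃)–OClO₃ > PhCH(CH₃)–OSO₃H > PhCH(CH₃)–OC(O)CF₃ > PhCH(CH₃)–NH₃⁺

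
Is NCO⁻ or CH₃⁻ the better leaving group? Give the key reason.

NCO⁻ is the better leaving group.
pKₐ(HOCN) ≈ 3.5 versus pKₐ(CH₄) ≈ 48: NCO⁻ is the much weaker base.
Resonance between N and O.

NCO⁻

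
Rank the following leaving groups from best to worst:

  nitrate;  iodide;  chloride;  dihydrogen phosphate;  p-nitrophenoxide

iodide: pKₐ(HI) ≈ -10
chloride: pKₐ(HCl) ≈ -7
nitrate: pKₐ(HNO₃) ≈ -1.3
dihydrogen phosphate: pKₐ(H₃PO₄) ≈ 2.1
p-nitrophenoxide: pKₐ(p-nitrophenol) ≈ 7.2

iodide > chloride > nitrate > dihydrogen phosphate > p-nitrophenoxide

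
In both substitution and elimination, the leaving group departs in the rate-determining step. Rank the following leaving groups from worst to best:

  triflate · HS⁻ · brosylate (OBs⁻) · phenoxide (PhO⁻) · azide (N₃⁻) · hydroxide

hydroxide < phenoxide (PhO⁻) < HS⁻ < azide (N₃⁻) < brosylate (OBs⁻) < triflate

Leaving-group ability tracks the stability of the departed species; conjugate-acid pKₐ is the usual yardstick (lower pKₐ → better LG).
triflate: pKₐ(CF₃SO₃H (triflic acid)) ≈ -14 — charge spread over three oxygens and a CF₃ group; the premier leaving group in synthesis
brosylate (OBs⁻): pKₐ(p-BrC₆H₄SO₃H) ≈ -2.8 — arenesulfonate with a p-bromo substituent
azide (N₃⁻): pKₐ(HN₃) ≈ 4.7
HS⁻: pKₐ(H₂S) ≈ 7
phenoxide (PhO⁻): pKₐ(C₆H₅OH (phenol)) ≈ 10
hydroxide: pKₐ(H₂O) ≈ 15.7 — strong base; essentially never leaves without prior activation
Listed from poorest to best leaving group as asked.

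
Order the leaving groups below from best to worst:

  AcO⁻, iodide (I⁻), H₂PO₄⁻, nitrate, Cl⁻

iodide (I⁻) > Cl⁻ > nitrate > H₂PO₄⁻ > AcO⁻

A good leaving group is a weak base: the lower the pKₐ of its conjugate acid, the more readily it departs.
iodide (I⁻): pKₐ(HI) ≈ -10
Cl⁻: pKₐ(HCl) ≈ -7
nitrate: pKₐ(HNO₃) ≈ -1.3
H₂PO₄⁻: pKₐ(H₃PO₄) ≈ 2.1
AcO⁻: pKₐ(CH₃COOH) ≈ 4.8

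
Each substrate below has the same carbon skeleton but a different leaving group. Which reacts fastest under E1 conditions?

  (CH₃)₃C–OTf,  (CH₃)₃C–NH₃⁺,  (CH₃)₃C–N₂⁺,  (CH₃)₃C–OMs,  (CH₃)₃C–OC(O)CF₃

(CH₃)₃C–N₂⁺

The skeletons are identical, so relative rate is governed entirely by leaving-group ability.
A good leaving group is a weak base: the lower the pKₐ of its conjugate acid, the more readily it departs.
(CH₃)₃C–N₂⁺ loses N₂: no meaningful conjugate acid; N₂ departs as an exceptionally stable neutral molecule
(CH₃)₃C–OTf loses OTf⁻: pKₐ(CF₃SO₃H (triflic acid)) ≈ -14
(CH₃)₃C–OMs loses OMs⁻: pKₐ(CH₃SO₃H (MsOH)) ≈ -1.9
(CH₃)₃C–OC(O)CF₃ loses CF₃COO⁻: pKₐ(CF₃COOH) ≈ 0.2
(CH₃)₃C–NH₃⁺ loses NH₃: pKₐ(NH₄⁺) ≈ 9.2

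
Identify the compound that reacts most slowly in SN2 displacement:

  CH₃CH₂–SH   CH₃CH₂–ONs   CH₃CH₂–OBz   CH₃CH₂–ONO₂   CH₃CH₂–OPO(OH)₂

The skeletons are identical, so relative rate is governed entirely by leaving-group ability.
A good leaving group is a weak base: the lower the pKₐ of its conjugate acid, the more readily it departs.
CH₃CH₂–ONs loses ONs⁻: pKₐ(p-O₂NC₆H₄SO₃H) ≈ -3.5
CH₃CH₂–ONO₂ loses NO₃⁻: pKₐ(HNO₃) ≈ -1.3
CH₃CH₂–OPO(OH)₂ loses H₂PO₄⁻: pKₐ(H₃PO₄) ≈ 2.1
CH₃CH₂–OBz loses PhCOO⁻: pKₐ(C₆H₅COOH) ≈ 4.2
CH₃CH₂–SH loses HS⁻: pKₐ(H₂S) ≈ 7

CH₃CH₂–SH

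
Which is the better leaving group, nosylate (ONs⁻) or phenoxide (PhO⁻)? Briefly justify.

nosylate (ONs⁻) is the better leaving group.
pKₐ(p-O₂NC₆H₄SO₃H) ≈ -3.5 versus pKₐ(C₆H₅OH (phenol)) ≈ 10: nosylate (ONs⁻) is the much weaker base.
P-nitro group further stabilises the sulfonate.

nosylate (ONs⁻)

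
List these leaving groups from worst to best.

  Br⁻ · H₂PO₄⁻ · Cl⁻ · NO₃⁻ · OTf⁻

H₂PO₄⁻ < NO₃⁻ < Cl⁻ < Br⁻ < OTf⁻

Leaving-group ability tracks the stability of the departed species; conjugate-acid pKₐ is the usual yardstick (lower pKₐ → better LG).
OTf⁻: pKₐ(CF₃SO₃H (triflic acid)) ≈ -14
Br⁻: pKₐ(HBr) ≈ -9 — weak base; good leaving group
Cl⁻: pKₐ(HCl) ≈ -7
NO₃⁻: pKₐ(HNO₃) ≈ -1.3 — resonance-delocalised over three oxygens
H₂PO₄⁻: pKₐ(H₃PO₄) ≈ 2.1
The question asks for worst first, so the sequence is read in increasing leaving-group ability.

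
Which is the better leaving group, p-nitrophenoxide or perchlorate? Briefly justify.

perchlorate is the better leaving group.
pKₐ(HClO₄) ≈ -10 versus pKₐ(p-nitrophenol) ≈ 7.2: perchlorate is the much weaker base.
Extremely weak base; rarely used for safety reasons.

perchlorate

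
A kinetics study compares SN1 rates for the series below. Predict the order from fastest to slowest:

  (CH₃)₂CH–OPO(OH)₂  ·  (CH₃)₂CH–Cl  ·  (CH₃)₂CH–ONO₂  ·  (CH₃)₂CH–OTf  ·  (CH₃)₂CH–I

(CH₃)₂CH–OTf > (CH₃)₂CH–I > (CH₃)₂CH–Cl > (CH₃)₂CH–ONO₂ > (CH₃)₂CH–OPO(OH)₂

With the same alkyl group throughout, only the leaving group differentiates the rates.
A good leaving group is a weak base: the lower the pKₐ of its conjugate acid, the more readily it departs.
(CH₃)₂CH–OTf loses OTf⁻: pKₐ(CF₃SO₃H (triflic acid)) ≈ -14
(CH₃)₂CH–I loses I⁻: pKₐ(HI) ≈ -10
(CH₃)₂CH–Cl loses Cl⁻: pKₐ(HCl) ≈ -7
(CH₃)₂CH–ONO₂ loses NO₃⁻: pKₐ(HNO₃) ≈ -1.3
(CH₃)₂CH–OPO(OH)₂ loses H₂PO₄⁻: pKₐ(H₃PO₄) ≈ 2.1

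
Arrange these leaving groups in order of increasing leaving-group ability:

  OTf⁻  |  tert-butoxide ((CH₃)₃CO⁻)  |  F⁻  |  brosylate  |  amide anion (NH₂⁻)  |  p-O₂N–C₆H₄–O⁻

amide anion (NH₂⁻) < tert-butoxide ((CH₃)₃CO⁻) < p-O₂N–C₆H₄–O⁻ < F⁻ < brosylate < OTf⁻

Rank by basicity of the departing species: weakest base leaves most easily.
OTf⁻: pKₐ(CF₃SO₃H (triflic acid)) ≈ -14
brosylate: pKₐ(p-BrC₆H₄SO₃H) ≈ -2.8
F⁻: pKₐ(HF) ≈ 3.2
p-O₂N–C₆H₄–O⁻: pKₐ(p-nitrophenol) ≈ 7.2
tert-butoxide ((CH₃)₃CO⁻): pKₐ(t-BuOH) ≈ 18
amide anion (NH₂⁻): pKₐ(NH₃) ≈ 38
Reversing gives the worst-to-best order requested.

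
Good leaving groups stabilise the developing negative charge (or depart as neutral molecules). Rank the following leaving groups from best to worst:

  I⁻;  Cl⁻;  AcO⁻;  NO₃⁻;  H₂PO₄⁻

I⁻ > Cl⁻ > NO₃⁻ > H₂PO₄⁻ > AcO⁻

The more stable X⁻ (or X) is on its own — i.e. the weaker a base it is — the better a leaving group it makes.
I⁻: pKₐ(HI) ≈ -10
Cl⁻: pKₐ(HCl) ≈ -7 — moderately weak base
NO₃⁻: pKₐ(HNO₃) ≈ -1.3 — resonance-delocalised over three oxygens
H₂PO₄⁻: pKₐ(H₃PO₄) ≈ 2.1 — moderate base; biological leaving group after further activation
AcO⁻: pKₐ(CH₃COOH) ≈ 4.8 — resonance-stabilised but still a weak base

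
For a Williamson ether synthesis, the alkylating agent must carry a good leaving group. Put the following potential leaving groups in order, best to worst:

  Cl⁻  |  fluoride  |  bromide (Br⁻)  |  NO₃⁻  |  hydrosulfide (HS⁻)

bromide (Br⁻) > Cl⁻ > NO₃⁻ > fluoride > hydrosulfide (HS⁻)

bromide (Br⁻): pKₐ(HBr) ≈ -9
Cl⁻: pKₐ(HCl) ≈ -7
NO₃⁻: pKₐ(HNO₃) ≈ -1.3
fluoride: pKₐ(HF) ≈ 3.2
hydrosulfide (HS⁻): pKₐ(H₂S) ≈ 7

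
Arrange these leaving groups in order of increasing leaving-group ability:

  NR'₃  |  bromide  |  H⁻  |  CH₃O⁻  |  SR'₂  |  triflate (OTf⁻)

H⁻ < CH₃O⁻ < NR'₃ < SR'₂ < bromide < triflate (OTf⁻)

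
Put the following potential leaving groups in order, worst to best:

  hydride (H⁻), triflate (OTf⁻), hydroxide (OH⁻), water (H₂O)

hydride (H⁻) < hydroxide (OH⁻) < water (H₂O) < triflate (OTf⁻)

triflate (OTf⁻): pKₐ(CF₃SO₃H (triflic acid)) ≈ -14
water (H₂O): pKₐ(H₃O⁺) ≈ -1.7
hydroxide (OH⁻): pKₐ(H₂O) ≈ 15.7
hydride (H⁻): pKₐ(H₂) ≈ 36
The question asks for worst first, so the sequence is read in increasing leaving-group ability.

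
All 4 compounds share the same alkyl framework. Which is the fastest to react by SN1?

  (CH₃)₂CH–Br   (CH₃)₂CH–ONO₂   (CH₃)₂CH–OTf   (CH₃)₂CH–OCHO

(CH₃)₂CH–OTf

The skeletons are identical, so relative rate is governed entirely by leaving-group ability.
The more stable X⁻ (or X) is on its own — i.e. the weaker a base it is — the better a leaving group it makes.
(CH₃)₂CH–OTf loses OTf⁻: pKₐ(CF₃SO₃H (triflic acid)) ≈ -14
(CH₃)₂CH–Br loses Br⁻: pKₐ(HBr) ≈ -9
(CH₃)₂CH–ONO₂ loses NO₃⁻: pKₐ(HNO₃) ≈ -1.3
(CH₃)₂CH–OCHO loses HCOO⁻: pKₐ(HCOOH) ≈ 3.8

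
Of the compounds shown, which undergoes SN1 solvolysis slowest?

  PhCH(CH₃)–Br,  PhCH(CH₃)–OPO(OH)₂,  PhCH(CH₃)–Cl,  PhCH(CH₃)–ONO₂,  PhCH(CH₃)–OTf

Identical carbon frameworks mean the comparison reduces to leaving-group quality.
Leaving-group ability tracks the stability of the departed species; conjugate-acid pKₐ is the usual yardstick (lower pKₐ → better LG).
PhCH(CH₃)–OTf loses OTf⁻: pKₐ(CF₃SO₃H (triflic acid)) ≈ -14
PhCH(CH₃)–Br loses Br⁻: pKₐ(HBr) ≈ -9
PhCH(CH₃)–Cl loses Cl⁻: pKₐ(HCl) ≈ -7
PhCH(CH₃)–ONO₂ loses NO₃⁻: pKₐ(HNO₃) ≈ -1.3
PhCH(CH₃)–OPO(OH)₂ loses H₂PO₄⁻: pKₐ(H₃PO₄) ≈ 2.1

PhCH(CH₃)–OPO(OH)₂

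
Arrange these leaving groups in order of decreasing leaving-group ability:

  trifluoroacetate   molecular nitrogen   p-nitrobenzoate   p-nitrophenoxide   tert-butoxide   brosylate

molecular nitrogen > brosylate > trifluoroacetate > p-nitrobenzoate > p-nitrophenoxide > tert-butoxide

molecular nitrogen: no meaningful conjugate acid; N₂ departs as an exceptionally stable neutral molecule
brosylate: pKₐ(p-BrC₆H₄SO₃H) ≈ -2.8
trifluoroacetate: pKₐ(CF₃COOH) ≈ 0.2
p-nitrobenzoate: pKₐ(p-nitrobenzoic acid) ≈ 3.4
p-nitrophenoxide: pKₐ(p-nitrophenol) ≈ 7.2
tert-butoxide: pKₐ(t-BuOH) ≈ 18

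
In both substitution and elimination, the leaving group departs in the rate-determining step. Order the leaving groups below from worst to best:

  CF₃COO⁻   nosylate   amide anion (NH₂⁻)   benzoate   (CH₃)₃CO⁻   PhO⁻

amide anion (NH₂⁻) < (CH₃)₃CO⁻ < PhO⁻ < benzoate < CF₃COO⁻ < nosylate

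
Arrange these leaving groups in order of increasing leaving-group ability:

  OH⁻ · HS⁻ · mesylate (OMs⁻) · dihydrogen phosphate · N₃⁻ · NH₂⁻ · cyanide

NH₂⁻ < OH⁻ < cyanide < HS⁻ < N₃⁻ < dihydrogen phosphate < mesylate (OMs⁻)

A good leaving group is a weak base: the lower the pKₐ of its conjugate acid, the more readily it departs.
mesylate (OMs⁻): pKₐ(CH₃SO₃H (MsOH)) ≈ -1.9 — resonance-delocalised alkanesulfonate
dihydrogen phosphate: pKₐ(H₃PO₄) ≈ 2.1
N₃⁻: pKₐ(HN₃) ≈ 4.7
HS⁻: pKₐ(H₂S) ≈ 7
cyanide: pKₐ(HCN) ≈ 9.2 — sp carbon stabilises the charge somewhat, but still a poor LG
OH⁻: pKₐ(H₂O) ≈ 15.7
NH₂⁻: pKₐ(NH₃) ≈ 38
The question asks for worst first, so the sequence is read in increasing leaving-group ability.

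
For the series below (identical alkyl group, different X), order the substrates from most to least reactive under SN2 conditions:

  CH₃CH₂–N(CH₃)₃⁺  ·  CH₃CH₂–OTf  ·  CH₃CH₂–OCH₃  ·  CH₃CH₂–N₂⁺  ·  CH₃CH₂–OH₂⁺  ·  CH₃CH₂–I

CH₃CH₂–N₂⁺ > CH₃CH₂–OTf > CH₃CH₂–I > CH₃CH₂–OH₂⁺ > CH₃CH₂–N(CH₃)₃⁺ > CH₃CH₂–OCH₃

Same R in every case — rank the leaving groups.
The more stable X⁻ (or X) is on its own — i.e. the weaker a base it is — the better a leaving group it makes.
CH₃CH₂–N₂⁺ loses N₂: no meaningful conjugate acid; N₂ departs as an exceptionally stable neutral molecule
CH₃CH₂–OTf loses OTf⁻: pKₐ(CF₃SO₃H (triflic acid)) ≈ -14
CH₃CH₂–I loses I⁻: pKₐ(HI) ≈ -10
CH₃CH₂–OH₂⁺ loses H₂O: pKₐ(H₃O⁺) ≈ -1.7
CH₃CH₂–N(CH₃)₃⁺ loses NR'₃: pKₐ(R'₃NH⁺) ≈ 10.7
CH₃CH₂–OCH₃ loses CH₃O⁻: pKₐ(CH₃OH) ≈ 15.5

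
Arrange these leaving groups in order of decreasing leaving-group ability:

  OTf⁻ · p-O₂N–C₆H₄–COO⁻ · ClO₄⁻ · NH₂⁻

OTf⁻: pKₐ(CF₃SO₃H (triflic acid)) ≈ -14
ClO₄⁻: pKₐ(HClO₄) ≈ -10
p-O₂N–C₆H₄–COO⁻: pKₐ(p-nitrobenzoic acid) ≈ 3.4 — electron-withdrawing nitro group stabilises the carboxylate
NH₂⁻: pKₐ(NH₃) ≈ 38

OTf⁻ > ClO₄⁻ > p-O₂N–C₆H₄–COO⁻ > NH₂⁻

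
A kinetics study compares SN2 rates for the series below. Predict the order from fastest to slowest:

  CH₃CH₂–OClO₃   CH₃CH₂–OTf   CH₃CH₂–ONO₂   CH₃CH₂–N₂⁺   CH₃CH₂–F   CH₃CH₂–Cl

Identical carbon frameworks mean the comparison reduces to leaving-group quality.
A good leaving group is a weak base: the lower the pKₐ of its conjugate acid, the more readily it departs.
CH₃CH₂–N₂⁺ loses N₂: no meaningful conjugate acid; N₂ departs as an exceptionally stable neutral molecule
CH₃CH₂–OTf loses OTf⁻: pKₐ(CF₃SO₃H (triflic acid)) ≈ -14
CH₃CH₂–OClO₃ loses ClO₄⁻: pKₐ(HClO₄) ≈ -10
CH₃CH₂–Cl loses Cl⁻: pKₐ(HCl) ≈ -7
CH₃CH₂–ONO₂ loses NO₃⁻: pKₐ(HNO₃) ≈ -1.3
CH₃CH₂–F loses F⁻: pKₐ(HF) ≈ 3.2

CH₃CH₂–N₂⁺ > CH₃CH₂–OTf > CH₃CH₂–OClO₃ > CH₃CH₂–Cl > CH₃CH₂–ONO₂ > CH₃CH₂–F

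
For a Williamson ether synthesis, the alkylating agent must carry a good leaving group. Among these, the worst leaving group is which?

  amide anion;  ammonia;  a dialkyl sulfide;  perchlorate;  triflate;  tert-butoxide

amide anion

A good leaving group is a weak base: the lower the pKₐ of its conjugate acid, the more readily it departs.
triflate: pKₐ(CF₃SO₃H (triflic acid)) ≈ -14
perchlorate: pKₐ(HClO₄) ≈ -10
a dialkyl sulfide: pKₐ(R'₂SH⁺) ≈ -7
ammonia: pKₐ(NH₄⁺) ≈ 9.2
tert-butoxide: pKₐ(t-BuOH) ≈ 18
amide anion: pKₐ(NH₃) ≈ 38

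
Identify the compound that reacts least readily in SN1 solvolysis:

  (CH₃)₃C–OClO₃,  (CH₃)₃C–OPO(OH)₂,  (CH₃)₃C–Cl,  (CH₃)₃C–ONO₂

Identical carbon frameworks mean the comparison reduces to leaving-group quality.
The more stable X⁻ (or X) is on its own — i.e. the weaker a base it is — the better a leaving group it makes.
(CH₃)₃C–OClO₃ loses ClO₄⁻: pKₐ(HClO₄) ≈ -10
(CH₃)₃C–Cl loses Cl⁻: pKₐ(HCl) ≈ -7
(CH₃)₃C–ONO₂ loses NO₃⁻: pKₐ(HNO₃) ≈ -1.3
(CH₃)₃C–OPO(OH)₂ loses H₂PO₄⁻: pKₐ(H₃PO₄) ≈ 2.1

(CH₃)₃C–OPO(OH)₂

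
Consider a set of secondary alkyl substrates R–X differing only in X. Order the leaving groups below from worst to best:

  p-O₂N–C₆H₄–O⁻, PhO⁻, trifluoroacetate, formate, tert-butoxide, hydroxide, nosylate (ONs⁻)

tert-butoxide < hydroxide < PhO⁻ < p-O₂N–C₆H₄–O⁻ < formate < trifluoroacetate < nosylate (ONs⁻)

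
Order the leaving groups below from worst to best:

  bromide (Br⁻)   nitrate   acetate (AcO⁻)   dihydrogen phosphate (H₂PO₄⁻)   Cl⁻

bromide (Br⁻): pKₐ(HBr) ≈ -9
Cl⁻: pKₐ(HCl) ≈ -7
nitrate: pKₐ(HNO₃) ≈ -1.3
dihydrogen phosphate (H₂PO₄⁻): pKₐ(H₃PO₄) ≈ 2.1
acetate (AcO⁻): pKₐ(CH₃COOH) ≈ 4.8
The question asks for worst first, so the sequence is read in increasing leaving-group ability.

acetate (AcO⁻) < dihydrogen phosphate (H₂PO₄⁻) < nitrate < Cl⁻ < bromide (Br⁻)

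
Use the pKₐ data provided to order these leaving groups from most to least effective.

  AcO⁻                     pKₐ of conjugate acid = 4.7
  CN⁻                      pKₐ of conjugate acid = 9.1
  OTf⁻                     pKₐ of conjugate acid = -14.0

Lower conjugate-acid pKₐ ⇒ weaker base ⇒ better leaving group.
Sorting by the given values: OTf⁻ (-14.0), AcO⁻ (4.7), CN⁻ (9.1).

OTf⁻ > AcO⁻ > CN⁻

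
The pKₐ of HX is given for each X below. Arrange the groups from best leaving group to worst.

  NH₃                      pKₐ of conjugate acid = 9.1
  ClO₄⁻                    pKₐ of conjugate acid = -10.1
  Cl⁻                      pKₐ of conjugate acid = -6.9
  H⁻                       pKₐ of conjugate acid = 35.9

ClO₄⁻ > Cl⁻ > NH₃ > H⁻

Lower conjugate-acid pKₐ ⇒ weaker base ⇒ better leaving group.
Sorting by the given values: ClO₄⁻ (-10.1), Cl⁻ (-6.9), NH₃ (9.1), H⁻ (35.9).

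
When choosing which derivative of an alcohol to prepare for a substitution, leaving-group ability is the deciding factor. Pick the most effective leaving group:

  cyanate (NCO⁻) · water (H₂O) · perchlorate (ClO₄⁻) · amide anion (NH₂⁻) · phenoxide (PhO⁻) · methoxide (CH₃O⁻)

perchlorate (ClO₄⁻)

Rank by basicity of the departing species: weakest base leaves most easily.
perchlorate (ClO₄⁻): pKₐ(HClO₄) ≈ -10
water (H₂O): pKₐ(H₃O⁺) ≈ -1.7
cyanate (NCO⁻): pKₐ(HOCN) ≈ 3.5
phenoxide (PhO⁻): pKₐ(C₆H₅OH (phenol)) ≈ 10
methoxide (CH₃O⁻): pKₐ(CH₃OH) ≈ 15.5
amide anion (NH₂⁻): pKₐ(NH₃) ≈ 38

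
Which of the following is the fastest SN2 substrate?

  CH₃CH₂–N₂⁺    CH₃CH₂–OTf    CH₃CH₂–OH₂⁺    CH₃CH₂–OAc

Same R in every case — rank the leaving groups.
Leaving-group ability tracks the stability of the departed species; conjugate-acid pKₐ is the usual yardstick (lower pKₐ → better LG).
CH₃CH₂–N₂⁺ loses N₂: no meaningful conjugate acid; N₂ departs as an exceptionally stable neutral molecule
CH₃CH₂–OTf loses OTf⁻: pKₐ(CF₃SO₃H (triflic acid)) ≈ -14
CH₃CH₂–OH₂⁺ loses H₂O: pKₐ(H₃O⁺) ≈ -1.7
CH₃CH₂–OAc loses AcO⁻: pKₐ(CH₃COOH) ≈ 4.8

CH₃CH₂–N₂⁺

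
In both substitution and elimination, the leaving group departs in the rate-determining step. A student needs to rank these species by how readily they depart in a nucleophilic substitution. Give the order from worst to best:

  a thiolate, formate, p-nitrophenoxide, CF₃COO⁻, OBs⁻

a thiolate < p-nitrophenoxide < formate < CF₃COO⁻ < OBs⁻

OBs⁻: pKₐ(p-BrC₆H₄SO₃H) ≈ -2.8
CF₃COO⁻: pKₐ(CF₃COOH) ≈ 0.2
formate: pKₐ(HCOOH) ≈ 3.8
p-nitrophenoxide: pKₐ(p-nitrophenol) ≈ 7.2
a thiolate: pKₐ(RSH (a thiol)) ≈ 10.5
The question asks for worst first, so the sequence is read in increasing leaving-group ability.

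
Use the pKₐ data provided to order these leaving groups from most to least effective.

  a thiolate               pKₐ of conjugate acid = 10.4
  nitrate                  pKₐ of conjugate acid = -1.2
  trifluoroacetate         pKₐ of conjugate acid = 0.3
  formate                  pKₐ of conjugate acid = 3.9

nitrate > trifluoroacetate > formate > a thiolate

Lower conjugate-acid pKₐ ⇒ weaker base ⇒ better leaving group.
Sorting by the given values: nitrate (-1.2), trifluoroacetate (0.3), formate (3.9), a thiolate (10.4).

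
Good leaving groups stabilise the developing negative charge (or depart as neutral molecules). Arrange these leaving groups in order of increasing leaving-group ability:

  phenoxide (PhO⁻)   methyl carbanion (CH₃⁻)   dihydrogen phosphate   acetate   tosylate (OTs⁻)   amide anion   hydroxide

methyl carbanion (CH₃⁻) < amide anion < hydroxide < phenoxide (PhO⁻) < acetate < dihydrogen phosphate < tosylate (OTs⁻)

tosylate (OTs⁻): pKₐ(p-CH₃C₆H₄SO₃H (TsOH)) ≈ -2.8
dihydrogen phosphate: pKₐ(H₃PO₄) ≈ 2.1 — moderate base; biological leaving group after further activation
acetate: pKₐ(CH₃COOH) ≈ 4.8 — resonance-stabilised but still a weak base
phenoxide (PhO⁻): pKₐ(C₆H₅OH (phenol)) ≈ 10
hydroxide: pKₐ(H₂O) ≈ 15.7
amide anion: pKₐ(NH₃) ≈ 38
methyl carbanion (CH₃⁻): pKₐ(CH₄) ≈ 48 — unstabilised carbanion; the worst conceivable leaving group
Reversing gives the worst-to-best order requested.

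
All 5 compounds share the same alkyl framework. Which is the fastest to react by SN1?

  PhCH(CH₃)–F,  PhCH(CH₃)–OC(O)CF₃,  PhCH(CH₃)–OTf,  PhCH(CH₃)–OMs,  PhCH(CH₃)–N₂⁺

With the same alkyl group throughout, only the leaving group differentiates the rates.
A good leaving group is a weak base: the lower the pKₐ of its conjugate acid, the more readily it departs.
PhCH(CH₃)–N₂⁺ loses N₂: no meaningful conjugate acid; N₂ departs as an exceptionally stable neutral molecule
PhCH(CH₃)–OTf loses OTf⁻: pKₐ(CF₃SO₃H (triflic acid)) ≈ -14
PhCH(CH₃)–OMs loses OMs⁻: pKₐ(CH₃SO₃H (MsOH)) ≈ -1.9
PhCH(CH₃)–OC(O)CF₃ loses CF₃COO⁻: pKₐ(CF₃COOH) ≈ 0.2
PhCH(CH₃)–F loses F⁻: pKₐ(HF) ≈ 3.2

PhCH(CH₃)–N₂⁺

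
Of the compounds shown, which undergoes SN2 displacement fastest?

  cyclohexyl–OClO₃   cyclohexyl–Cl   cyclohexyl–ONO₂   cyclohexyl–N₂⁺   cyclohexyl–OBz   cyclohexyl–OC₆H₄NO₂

The skeletons are identical, so relative rate is governed entirely by leaving-group ability.
Rank by basicity of the departing species: weakest base leaves most easily.
cyclohexyl–N₂⁺ loses N₂: no meaningful conjugate acid; N₂ departs as an exceptionally stable neutral molecule
cyclohexyl–OClO₃ loses ClO₄⁻: pKₐ(HClO₄) ≈ -10
cyclohexyl–Cl loses Cl⁻: pKₐ(HCl) ≈ -7
cyclohexyl–ONO₂ loses NO₃⁻: pKₐ(HNO₃) ≈ -1.3
cyclohexyl–OBz loses PhCOO⁻: pKₐ(C₆H₅COOH) ≈ 4.2
cyclohexyl–OC₆H₄NO₂ loses p-O₂N–C₆H₄–O⁻: pKₐ(p-nitrophenol) ≈ 7.2

cyclohexyl–N₂⁺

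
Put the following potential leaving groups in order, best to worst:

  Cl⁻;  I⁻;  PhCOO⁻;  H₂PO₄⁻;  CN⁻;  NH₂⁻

I⁻ > Cl⁻ > H₂PO₄⁻ > PhCOO⁻ > CN⁻ > NH₂⁻

Rank by basicity of the departing species: weakest base leaves most easily.
I⁻: pKₐ(HI) ≈ -10 — large, highly polarisable; very weak base
Cl⁻: pKₐ(HCl) ≈ -7 — moderately weak base
H₂PO₄⁻: pKₐ(H₃PO₄) ≈ 2.1 — moderate base; biological leaving group after further activation
PhCOO⁻: pKₐ(C₆H₅COOH) ≈ 4.2 — aryl carboxylate
CN⁻: pKₐ(HCN) ≈ 9.2 — sp carbon stabilises the charge somewhat, but still a poor LG
NH₂⁻: pKₐ(NH₃) ≈ 38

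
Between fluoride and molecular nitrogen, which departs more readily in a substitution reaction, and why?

molecular nitrogen

molecular nitrogen is the better leaving group.
N₂ is the ultimate leaving group — it departs as an exceptionally stable neutral molecule, whereas fluoride (pKₐ(HF) ≈ 3.2) is far more basic.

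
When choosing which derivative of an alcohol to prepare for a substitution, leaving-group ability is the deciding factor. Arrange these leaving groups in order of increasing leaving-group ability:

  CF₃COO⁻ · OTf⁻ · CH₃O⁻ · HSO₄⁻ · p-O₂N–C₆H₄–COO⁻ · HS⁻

A good leaving group is a weak base: the lower the pKₐ of its conjugate acid, the more readily it departs.
OTf⁻: pKₐ(CF₃SO₃H (triflic acid)) ≈ -14 — charge spread over three oxygens and a CF₃ group; the premier leaving group in synthesis
HSO₄⁻: pKₐ(H₂SO₄) ≈ -3
CF₃COO⁻: pKₐ(CF₃COOH) ≈ 0.2
p-O₂N–C₆H₄–COO⁻: pKₐ(p-nitrobenzoic acid) ≈ 3.4
HS⁻: pKₐ(H₂S) ≈ 7
CH₃O⁻: pKₐ(CH₃OH) ≈ 15.5 — strong base; alkoxides do not leave unassisted
Listed from poorest to best leaving group as asked.

CH₃O⁻ < HS⁻ < p-O₂N–C₆H₄–COO⁻ < CF₃COO⁻ < HSO₄⁻ < OTf⁻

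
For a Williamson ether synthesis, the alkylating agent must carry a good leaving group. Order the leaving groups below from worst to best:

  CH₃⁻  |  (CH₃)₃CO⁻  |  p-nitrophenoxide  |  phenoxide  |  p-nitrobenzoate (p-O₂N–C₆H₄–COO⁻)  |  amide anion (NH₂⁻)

CH₃⁻ < amide anion (NH₂⁻) < (CH₃)₃CO⁻ < phenoxide < p-nitrophenoxide < p-nitrobenzoate (p-O₂N–C₆H₄–COO⁻)

p-nitrobenzoate (p-O₂N–C₆H₄–COO⁻): pKₐ(p-nitrobenzoic acid) ≈ 3.4
p-nitrophenoxide: pKₐ(p-nitrophenol) ≈ 7.2
phenoxide: pKₐ(C₆H₅OH (phenol)) ≈ 10
(CH₃)₃CO⁻: pKₐ(t-BuOH) ≈ 18
amide anion (NH₂⁻): pKₐ(NH₃) ≈ 38
CH₃⁻: pKₐ(CH₄) ≈ 48
Listed from poorest to best leaving group as asked.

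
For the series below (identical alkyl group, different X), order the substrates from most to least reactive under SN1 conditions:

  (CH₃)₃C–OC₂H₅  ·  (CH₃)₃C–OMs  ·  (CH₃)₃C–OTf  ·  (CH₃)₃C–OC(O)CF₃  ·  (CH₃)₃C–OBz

The skeletons are identical, so relative rate is governed entirely by leaving-group ability.
A good leaving group is a weak base: the lower the pKₐ of its conjugate acid, the more readily it departs.
(CH₃)₃C–OTf loses OTf⁻: pKₐ(CF₃SO₃H (triflic acid)) ≈ -14
(CH₃)₃C–OMs loses OMs⁻: pKₐ(CH₃SO₃H (MsOH)) ≈ -1.9
(CH₃)₃C–OC(O)CF₃ loses CF₃COO⁻: pKₐ(CF₃COOH) ≈ 0.2
(CH₃)₃C–OBz loses PhCOO⁻: pKₐ(C₆H₅COOH) ≈ 4.2
(CH₃)₃C–OC₂H₅ loses CH₃CH₂O⁻: pKₐ(CH₃CH₂OH) ≈ 16

(CH₃)₃C–OTf > (CH₃)₃C–OMs > (CH₃)₃C–OC(O)CF₃ > (CH₃)₃C–OBz > (CH₃)₃C–OC₂H₅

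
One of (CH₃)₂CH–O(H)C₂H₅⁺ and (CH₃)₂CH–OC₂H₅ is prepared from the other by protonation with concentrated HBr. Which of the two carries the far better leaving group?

From (CH₃)₂CH–OC₂H₅ the departing group would be CH₃CH₂O⁻ (pKₐ(CH₃CH₂OH) ≈ 16). Strong base; alkoxides do not leave unassisted.
From (CH₃)₂CH–O(H)C₂H₅⁺ the leaving group is R'OH (pKₐ(R'OH₂⁺) ≈ -2.4). Neutral; leaves from a protonated ether (an oxonium ion, R–O(H)R'⁺).
Protonation with concentrated HBr works by allowing neutral ethanol, rather than ethoxide, to depart, making (CH₃)₂CH–O(H)C₂H₅⁺ enormously more reactive.

(CH₃)₂CH–O(H)C₂H₅⁺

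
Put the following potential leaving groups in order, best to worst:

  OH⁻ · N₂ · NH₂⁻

N₂: no meaningful conjugate acid; N₂ departs as an exceptionally stable neutral molecule
OH⁻: pKₐ(H₂O) ≈ 15.7
NH₂⁻: pKₐ(NH₃) ≈ 38

N₂ > OH⁻ > NH₂⁻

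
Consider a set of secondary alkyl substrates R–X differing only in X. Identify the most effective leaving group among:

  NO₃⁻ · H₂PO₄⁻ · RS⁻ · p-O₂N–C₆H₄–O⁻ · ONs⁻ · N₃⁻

ONs⁻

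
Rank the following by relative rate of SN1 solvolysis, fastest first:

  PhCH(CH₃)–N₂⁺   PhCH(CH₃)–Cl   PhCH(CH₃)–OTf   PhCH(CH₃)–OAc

PhCH(CH₃)–N₂⁺ > PhCH(CH₃)–OTf > PhCH(CH₃)–Cl > PhCH(CH₃)–OAc

The skeletons are identical, so relative rate is governed entirely by leaving-group ability.
Rank by basicity of the departing species: weakest base leaves most easily.
PhCH(CH₃)–N₂⁺ loses N₂: no meaningful conjugate acid; N₂ departs as an exceptionally stable neutral molecule
PhCH(CH₃)–OTf loses OTf⁻: pKₐ(CF₃SO₃H (triflic acid)) ≈ -14
PhCH(CH₃)–Cl loses Cl⁻: pKₐ(HCl) ≈ -7
PhCH(CH₃)–OAc loses AcO⁻: pKₐ(CH₃COOH) ≈ 4.8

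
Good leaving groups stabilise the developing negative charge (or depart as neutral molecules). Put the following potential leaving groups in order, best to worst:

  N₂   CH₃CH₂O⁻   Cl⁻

N₂ > Cl⁻ > CH₃CH₂O⁻

The more stable X⁻ (or X) is on its own — i.e. the weaker a base it is — the better a leaving group it makes.
N₂: no meaningful conjugate acid; N₂ departs as an exceptionally stable neutral molecule
Cl⁻: pKₐ(HCl) ≈ -7
CH₃CH₂O⁻: pKₐ(CH₃CH₂OH) ≈ 16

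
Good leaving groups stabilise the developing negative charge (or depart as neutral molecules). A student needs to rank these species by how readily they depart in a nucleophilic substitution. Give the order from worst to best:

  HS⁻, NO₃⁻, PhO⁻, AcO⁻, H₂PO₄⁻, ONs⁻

The more stable X⁻ (or X) is on its own — i.e. the weaker a base it is — the better a leaving group it makes.
ONs⁻: pKₐ(p-O₂NC₆H₄SO₃H) ≈ -3.5 — p-nitro group further stabilises the sulfonate
NO₃⁻: pKₐ(HNO₃) ≈ -1.3 — resonance-delocalised over three oxygens
H₂PO₄⁻: pKₐ(H₃PO₄) ≈ 2.1 — moderate base; biological leaving group after further activation
AcO⁻: pKₐ(CH₃COOH) ≈ 4.8 — resonance-stabilised but still a weak base
HS⁻: pKₐ(H₂S) ≈ 7
PhO⁻: pKₐ(C₆H₅OH (phenol)) ≈ 10 — resonance into the ring helps, but still a poor LG
Listed from poorest to best leaving group as asked.

PhO⁻ < HS⁻ < AcO⁻ < H₂PO₄⁻ < NO₃⁻ < ONs⁻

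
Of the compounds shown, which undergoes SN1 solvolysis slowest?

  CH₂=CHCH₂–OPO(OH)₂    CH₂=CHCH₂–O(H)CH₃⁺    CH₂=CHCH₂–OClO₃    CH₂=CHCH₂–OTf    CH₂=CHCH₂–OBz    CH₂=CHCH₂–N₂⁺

The skeletons are identical, so relative rate is governed entirely by leaving-group ability.
A good leaving group is a weak base: the lower the pKₐ of its conjugate acid, the more readily it departs.
CH₂=CHCH₂–N₂⁺ loses N₂: no meaningful conjugate acid; N₂ departs as an exceptionally stable neutral molecule
CH₂=CHCH₂–OTf loses OTf⁻: pKₐ(CF₃SO₃H (triflic acid)) ≈ -14
CH₂=CHCH₂–OClO₃ loses ClO₄⁻: pKₐ(HClO₄) ≈ -10
CH₂=CHCH₂–O(H)CH₃⁺ loses R'OH: pKₐ(R'OH₂⁺) ≈ -2.4
CH₂=CHCH₂–OPO(OH)₂ loses H₂PO₄⁻: pKₐ(H₃PO₄) ≈ 2.1
CH₂=CHCH₂–OBz loses PhCOO⁻: pKₐ(C₆H₅COOH) ≈ 4.2

CH₂=CHCH₂–OBz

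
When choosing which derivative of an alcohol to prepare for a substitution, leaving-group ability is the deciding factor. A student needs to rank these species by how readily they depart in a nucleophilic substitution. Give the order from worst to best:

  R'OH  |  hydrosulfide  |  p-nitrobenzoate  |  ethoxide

Leaving-group ability tracks the stability of the departed species; conjugate-acid pKₐ is the usual yardstick (lower pKₐ → better LG).
R'OH: pKₐ(R'OH₂⁺) ≈ -2.4 — neutral; leaves from a protonated ether (an oxonium ion, R–O(H)R'⁺)
p-nitrobenzoate: pKₐ(p-nitrobenzoic acid) ≈ 3.4 — electron-withdrawing nitro group stabilises the carboxylate
hydrosulfide: pKₐ(H₂S) ≈ 7
ethoxide: pKₐ(CH₃CH₂OH) ≈ 16 — strong base; alkoxides do not leave unassisted
The question asks for worst first, so the sequence is read in increasing leaving-group ability.

ethoxide < hydrosulfide < p-nitrobenzoate < R'OH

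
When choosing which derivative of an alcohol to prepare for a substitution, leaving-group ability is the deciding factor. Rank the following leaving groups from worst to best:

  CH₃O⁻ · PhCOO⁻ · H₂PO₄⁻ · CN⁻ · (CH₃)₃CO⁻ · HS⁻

A good leaving group is a weak base: the lower the pKₐ of its conjugate acid, the more readily it departs.
H₂PO₄⁻: pKₐ(H₃PO₄) ≈ 2.1
PhCOO⁻: pKₐ(C₆H₅COOH) ≈ 4.2
HS⁻: pKₐ(H₂S) ≈ 7
CN⁻: pKₐ(HCN) ≈ 9.2
CH₃O⁻: pKₐ(CH₃OH) ≈ 15.5
(CH₃)₃CO⁻: pKₐ(t-BuOH) ≈ 18
Listed from poorest to best leaving group as asked.

(CH₃)₃CO⁻ < CH₃O⁻ < CN⁻ < HS⁻ < PhCOO⁻ < H₂PO₄⁻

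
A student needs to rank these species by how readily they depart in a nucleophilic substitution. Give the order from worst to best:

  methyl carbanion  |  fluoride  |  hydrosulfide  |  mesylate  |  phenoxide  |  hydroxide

The more stable X⁻ (or X) is on its own — i.e. the weaker a base it is — the better a leaving group it makes.
mesylate: pKₐ(CH₃SO₃H (MsOH)) ≈ -1.9
fluoride: pKₐ(HF) ≈ 3.2 — small and strongly basic; the poor halide leaving group
hydrosulfide: pKₐ(H₂S) ≈ 7 — larger and more polarisable than the oxygen analogue
phenoxide: pKₐ(C₆H₅OH (phenol)) ≈ 10 — resonance into the ring helps, but still a poor LG
hydroxide: pKₐ(H₂O) ≈ 15.7 — strong base; essentially never leaves without prior activation
methyl carbanion: pKₐ(CH₄) ≈ 48 — unstabilised carbanion; the worst conceivable leaving group
Listed from poorest to best leaving group as asked.

methyl carbanion < hydroxide < phenoxide < hydrosulfide < fluoride < mesylate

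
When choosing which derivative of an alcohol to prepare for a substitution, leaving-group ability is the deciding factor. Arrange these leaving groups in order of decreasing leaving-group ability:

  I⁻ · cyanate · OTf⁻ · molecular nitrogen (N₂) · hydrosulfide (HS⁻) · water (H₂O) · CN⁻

molecular nitrogen (N₂) > OTf⁻ > I⁻ > water (H₂O) > cyanate > hydrosulfide (HS⁻) > CN⁻

molecular nitrogen (N₂): no meaningful conjugate acid; N₂ departs as an exceptionally stable neutral molecule
OTf⁻: pKₐ(CF₃SO₃H (triflic acid)) ≈ -14
I⁻: pKₐ(HI) ≈ -10
water (H₂O): pKₐ(H₃O⁺) ≈ -1.7
cyanate: pKₐ(HOCN) ≈ 3.5
hydrosulfide (HS⁻): pKₐ(H₂S) ≈ 7
CN⁻: pKₐ(HCN) ≈ 9.2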